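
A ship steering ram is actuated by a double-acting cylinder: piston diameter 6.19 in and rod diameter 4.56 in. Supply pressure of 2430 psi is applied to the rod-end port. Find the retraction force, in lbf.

F ≈ 33400 lbf

Rod-side annular area A_ann = π/4 × (6.19² − 4.56²) = 13.76 in^2
On retraction the pressure acts on the annular area (bore minus rod).
F = P × A_ann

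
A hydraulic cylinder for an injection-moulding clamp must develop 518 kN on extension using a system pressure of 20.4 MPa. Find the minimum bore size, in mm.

D ≈ 180 mm

Extension force acts on the full piston face: F = P × (π/4)D².
D = √(4F / (πP)) = √(4 × 518 kN / (π × 20.4 MPa))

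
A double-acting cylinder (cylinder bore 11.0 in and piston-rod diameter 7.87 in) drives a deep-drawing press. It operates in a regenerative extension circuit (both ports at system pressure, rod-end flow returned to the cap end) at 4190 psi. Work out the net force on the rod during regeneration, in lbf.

With equal pressure on both faces, forces on the annular region cancel; the net push is pressure × rod cross-section.
Rod cross-section A_rod = π/4 × (7.87 in)² = 48.65 in^2
F = P × A_rod

F ≈ 2.04e5 lbf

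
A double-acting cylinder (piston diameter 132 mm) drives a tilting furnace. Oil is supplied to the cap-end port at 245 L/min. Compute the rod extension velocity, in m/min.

Cap-side area A_cap = π/4 × (132 mm)² = 13680 mm^2
v = Q / A

v ≈ 17.9 m/min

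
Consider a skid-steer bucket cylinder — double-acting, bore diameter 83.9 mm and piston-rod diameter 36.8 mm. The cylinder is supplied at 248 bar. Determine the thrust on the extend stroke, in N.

F ≈ 1.37e5 N

Cap-side area A_cap = π/4 × (83.9 mm)² = 5529 mm^2
F = P × A_cap = 248 bar × A_cap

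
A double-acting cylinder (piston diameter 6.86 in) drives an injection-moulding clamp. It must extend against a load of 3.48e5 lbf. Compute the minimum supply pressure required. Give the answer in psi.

Cap-side area A_cap = π/4 × (6.86 in)² = 36.96 in^2
P = F / A = 3.48e5 lbf / A

P ≈ 9420 psi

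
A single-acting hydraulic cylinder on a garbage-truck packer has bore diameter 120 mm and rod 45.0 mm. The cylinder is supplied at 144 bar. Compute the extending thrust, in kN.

F ≈ 163 kN

Cap-side area A_cap = π/4 × (120 mm)² = 11310 mm^2
F = P × A_cap = 144 bar × A_cap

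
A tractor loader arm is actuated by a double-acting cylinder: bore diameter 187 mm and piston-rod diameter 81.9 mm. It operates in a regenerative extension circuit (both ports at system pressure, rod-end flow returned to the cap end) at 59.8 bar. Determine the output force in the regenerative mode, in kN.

With equal pressure on both faces, forces on the annular region cancel; the net push is pressure × rod cross-section.
Rod cross-section A_rod = π/4 × (81.9 mm)² = 5268 mm^2
F = P × A_rod

F ≈ 31.5 kN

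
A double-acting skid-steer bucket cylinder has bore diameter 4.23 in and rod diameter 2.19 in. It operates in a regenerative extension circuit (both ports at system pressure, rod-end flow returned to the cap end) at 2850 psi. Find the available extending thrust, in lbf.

F ≈ 10700 lbf

With equal pressure on both faces, forces on the annular region cancel; the net push is pressure × rod cross-section.
Rod cross-section A_rod = π/4 × (2.19 in)² = 3.767 in^2
F = P × A_rod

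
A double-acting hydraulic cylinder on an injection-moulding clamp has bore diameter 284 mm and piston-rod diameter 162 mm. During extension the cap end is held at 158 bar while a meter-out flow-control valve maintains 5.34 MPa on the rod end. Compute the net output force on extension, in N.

F ≈ 7.73e5 N

Cap-side area A_cap = π/4 × (284 mm)² = 63350 mm^2
Rod-side annular area A_ann = π/4 × (284² − 162²) = 42740 mm^2
Net thrust = P_cap·A_cap − P_rod·A_ann = 1.001e6 N − 2.282e5 N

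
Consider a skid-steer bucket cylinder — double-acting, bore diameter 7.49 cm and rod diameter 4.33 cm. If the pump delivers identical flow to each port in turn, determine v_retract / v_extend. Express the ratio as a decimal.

Cap-side area A_cap = π/4 × (7.49 cm)² = 44.06 cm^2
Rod-side annular area A_ann = π/4 × (7.49² − 4.33²) = 29.34 cm^2
For equal Q, v ∝ 1/A, so v_ret/v_ext = A_cap/A_ann.

v_ret/v_ext ≈ 1.50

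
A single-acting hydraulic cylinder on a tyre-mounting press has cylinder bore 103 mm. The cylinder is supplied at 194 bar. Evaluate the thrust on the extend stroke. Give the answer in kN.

Cap-side area A_cap = π/4 × (103 mm)² = 8332 mm^2
F = P × A_cap = 194 bar × A_cap

F ≈ 162 kN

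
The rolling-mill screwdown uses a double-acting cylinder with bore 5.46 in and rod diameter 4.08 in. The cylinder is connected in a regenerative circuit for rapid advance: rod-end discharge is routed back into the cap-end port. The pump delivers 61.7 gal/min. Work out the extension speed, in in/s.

In regeneration the rod-end outflow joins the pump flow into the cap end, so the net volume the pump must supply per unit advance equals the rod cross-section area.
Rod cross-section A_rod = π/4 × (4.08 in)² = 13.07 in^2
v = Q_pump / A_rod

v ≈ 18.2 in/s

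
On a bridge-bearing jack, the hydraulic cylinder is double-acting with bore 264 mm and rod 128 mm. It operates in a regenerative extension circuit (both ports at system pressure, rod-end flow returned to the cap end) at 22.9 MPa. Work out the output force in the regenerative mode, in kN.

With equal pressure on both faces, forces on the annular region cancel; the net push is pressure × rod cross-section.
Rod cross-section A_rod = π/4 × (128 mm)² = 12870 mm^2
F = P × A_rod

F ≈ 295 kN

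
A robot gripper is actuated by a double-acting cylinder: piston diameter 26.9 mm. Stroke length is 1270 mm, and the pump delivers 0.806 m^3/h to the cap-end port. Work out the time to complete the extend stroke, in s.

Cap-side area A_cap = π/4 × (26.9 mm)² = 568.3 mm^2
Swept volume V = A × L; t = V / Q = A·L / Q

t ≈ 3.22 s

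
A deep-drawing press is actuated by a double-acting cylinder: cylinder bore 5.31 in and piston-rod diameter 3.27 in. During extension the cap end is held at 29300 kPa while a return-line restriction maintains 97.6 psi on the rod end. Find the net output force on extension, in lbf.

F ≈ 92800 lbf

Cap-side area A_cap = π/4 × (5.31 in)² = 22.15 in^2
Rod-side annular area A_ann = π/4 × (5.31² − 3.27²) = 13.75 in^2
Net thrust = P_cap·A_cap − P_rod·A_ann = 94110 lbf − 1342 lbf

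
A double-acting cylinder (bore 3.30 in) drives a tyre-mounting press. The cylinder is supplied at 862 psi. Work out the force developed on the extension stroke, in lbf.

F ≈ 7370 lbf

Cap-side area A_cap = π/4 × (3.30 in)² = 8.553 in^2
F = P × A_cap = 862 psi × A_cap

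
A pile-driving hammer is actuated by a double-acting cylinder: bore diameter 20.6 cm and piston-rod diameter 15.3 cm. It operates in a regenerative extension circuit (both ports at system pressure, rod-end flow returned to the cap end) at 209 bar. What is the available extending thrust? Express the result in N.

F ≈ 3.84e5 N

With equal pressure on both faces, forces on the annular region cancel; the net push is pressure × rod cross-section.
Rod cross-section A_rod = π/4 × (15.3 cm)² = 183.9 cm^2
F = P × A_rod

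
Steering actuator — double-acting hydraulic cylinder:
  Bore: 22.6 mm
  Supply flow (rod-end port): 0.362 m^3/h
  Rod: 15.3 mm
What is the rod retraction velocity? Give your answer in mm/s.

v ≈ 463 mm/s

Rod-side annular area A_ann = π/4 × (22.6² − 15.3²) = 217.3 mm^2
Flow into the rod-end port fills the annular volume.
v = Q / A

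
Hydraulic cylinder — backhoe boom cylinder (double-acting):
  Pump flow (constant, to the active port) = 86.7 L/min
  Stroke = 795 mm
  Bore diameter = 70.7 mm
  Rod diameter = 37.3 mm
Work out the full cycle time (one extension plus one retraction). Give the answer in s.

Cap-side area A_cap = π/4 × (70.7 mm)² = 3926 mm^2
Rod-side annular area A_ann = π/4 × (70.7² − 37.3²) = 2833 mm^2
t_ext = A_cap·L/Q = 2.160 s
t_ret = A_ann·L/Q = 1.559 s
t_cycle = t_ext + t_ret

t ≈ 3.72 s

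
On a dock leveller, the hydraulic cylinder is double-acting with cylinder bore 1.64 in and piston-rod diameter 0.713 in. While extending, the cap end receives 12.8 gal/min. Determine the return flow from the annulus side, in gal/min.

Q_out ≈ 10.4 gal/min

Cap-side area A_cap = π/4 × (1.64 in)² = 2.112 in^2
Rod-side annular area A_ann = π/4 × (1.64² − 0.713²) = 1.713 in^2
Piston speed v = Q_in/A_cap; rod-end outflow Q_out = v × A_ann = Q_in × A_ann/A_cap.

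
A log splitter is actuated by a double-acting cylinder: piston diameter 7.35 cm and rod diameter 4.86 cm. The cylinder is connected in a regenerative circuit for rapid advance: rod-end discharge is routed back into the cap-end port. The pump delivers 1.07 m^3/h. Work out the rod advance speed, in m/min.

In regeneration the rod-end outflow joins the pump flow into the cap end, so the net volume the pump must supply per unit advance equals the rod cross-section area.
Rod cross-section A_rod = π/4 × (4.86 cm)² = 18.55 cm^2
v = Q_pump / A_rod

v ≈ 9.61 m/min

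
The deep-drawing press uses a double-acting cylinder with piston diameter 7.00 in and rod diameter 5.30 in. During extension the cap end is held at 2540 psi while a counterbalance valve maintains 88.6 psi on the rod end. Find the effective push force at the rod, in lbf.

Cap-side area A_cap = π/4 × (7.00 in)² = 38.48 in^2
Rod-side annular area A_ann = π/4 × (7.00² − 5.30²) = 16.42 in^2
Net thrust = P_cap·A_cap − P_rod·A_ann = 97750 lbf − 1455 lbf

F ≈ 96300 lbf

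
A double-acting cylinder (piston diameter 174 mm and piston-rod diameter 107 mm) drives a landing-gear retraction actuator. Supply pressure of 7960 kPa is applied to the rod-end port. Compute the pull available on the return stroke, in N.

F ≈ 1.18e5 N

Rod-side annular area A_ann = π/4 × (174² − 107²) = 14790 mm^2
On retraction the pressure acts on the annular area (bore minus rod).
F = P × A_ann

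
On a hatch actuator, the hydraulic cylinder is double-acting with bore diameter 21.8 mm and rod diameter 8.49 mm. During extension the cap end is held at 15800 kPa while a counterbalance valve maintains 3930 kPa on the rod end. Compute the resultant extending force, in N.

Cap-side area A_cap = π/4 × (21.8 mm)² = 373.3 mm^2
Rod-side annular area A_ann = π/4 × (21.8² − 8.49²) = 316.6 mm^2
Net thrust = P_cap·A_cap − P_rod·A_ann = 5897 N − 1244 N

F ≈ 4650 N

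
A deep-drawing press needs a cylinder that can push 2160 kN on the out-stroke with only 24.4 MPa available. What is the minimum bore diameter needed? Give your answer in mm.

D ≈ 336 mm

Extension force acts on the full piston face: F = P × (π/4)D².
D = √(4F / (πP)) = √(4 × 2160 kN / (π × 24.4 MPa))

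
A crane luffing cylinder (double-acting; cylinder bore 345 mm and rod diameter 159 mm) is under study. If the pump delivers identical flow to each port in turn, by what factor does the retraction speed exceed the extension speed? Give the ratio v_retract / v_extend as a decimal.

Cap-side area A_cap = π/4 × (345 mm)² = 93480 mm^2
Rod-side annular area A_ann = π/4 × (345² − 159²) = 73630 mm^2
For equal Q, v ∝ 1/A, so v_ret/v_ext = A_cap/A_ann.

v_ret/v_ext ≈ 1.27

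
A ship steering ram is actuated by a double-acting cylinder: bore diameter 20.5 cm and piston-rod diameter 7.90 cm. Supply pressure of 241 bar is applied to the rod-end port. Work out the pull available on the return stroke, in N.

Rod-side annular area A_ann = π/4 × (20.5² − 7.90²) = 281.0 cm^2
On retraction the pressure acts on the annular area (bore minus rod).
F = P × A_ann

F ≈ 6.77e5 N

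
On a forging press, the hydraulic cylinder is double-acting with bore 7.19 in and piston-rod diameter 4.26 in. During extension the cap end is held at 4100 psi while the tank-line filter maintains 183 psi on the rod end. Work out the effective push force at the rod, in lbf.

Cap-side area A_cap = π/4 × (7.19 in)² = 40.60 in^2
Rod-side annular area A_ann = π/4 × (7.19² − 4.26²) = 26.35 in^2
Net thrust = P_cap·A_cap − P_rod·A_ann = 1.665e5 lbf − 4822 lbf

F ≈ 1.62e5 lbf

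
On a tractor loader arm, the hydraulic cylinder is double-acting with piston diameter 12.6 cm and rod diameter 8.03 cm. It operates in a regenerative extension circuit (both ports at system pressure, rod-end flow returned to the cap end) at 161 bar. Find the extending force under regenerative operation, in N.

With equal pressure on both faces, forces on the annular region cancel; the net push is pressure × rod cross-section.
Rod cross-section A_rod = π/4 × (8.03 cm)² = 50.64 cm^2
F = P × A_rod

F ≈ 81500 N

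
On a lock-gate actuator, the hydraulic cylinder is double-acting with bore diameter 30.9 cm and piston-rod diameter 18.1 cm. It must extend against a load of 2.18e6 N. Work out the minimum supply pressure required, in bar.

Cap-side area A_cap = π/4 × (30.9 cm)² = 749.9 cm^2
P = F / A = 2.18e6 N / A

P ≈ 291 bar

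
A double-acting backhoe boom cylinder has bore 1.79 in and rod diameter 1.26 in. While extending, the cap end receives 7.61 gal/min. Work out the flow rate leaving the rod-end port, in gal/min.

Q_out ≈ 3.84 gal/min

Cap-side area A_cap = π/4 × (1.79 in)² = 2.516 in^2
Rod-side annular area A_ann = π/4 × (1.79² − 1.26²) = 1.270 in^2
Piston speed v = Q_in/A_cap; rod-end outflow Q_out = v × A_ann = Q_in × A_ann/A_cap.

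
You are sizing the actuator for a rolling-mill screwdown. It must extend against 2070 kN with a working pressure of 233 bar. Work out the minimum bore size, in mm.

D ≈ 336 mm

Extension force acts on the full piston face: F = P × (π/4)D².
D = √(4F / (πP)) = √(4 × 2070 kN / (π × 233 bar))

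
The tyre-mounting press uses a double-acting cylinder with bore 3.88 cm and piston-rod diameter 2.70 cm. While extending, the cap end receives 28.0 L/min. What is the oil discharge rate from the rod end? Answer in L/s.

Cap-side area A_cap = π/4 × (3.88 cm)² = 11.82 cm^2
Rod-side annular area A_ann = π/4 × (3.88² − 2.70²) = 6.098 cm^2
Piston speed v = Q_in/A_cap; rod-end outflow Q_out = v × A_ann = Q_in × A_ann/A_cap.

Q_out ≈ 0.241 L/s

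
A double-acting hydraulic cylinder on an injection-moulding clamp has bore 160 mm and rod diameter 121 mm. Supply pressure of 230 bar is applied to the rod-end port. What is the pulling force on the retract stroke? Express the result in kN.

Rod-side annular area A_ann = π/4 × (160² − 121²) = 8607 mm^2
On retraction the pressure acts on the annular area (bore minus rod).
F = P × A_ann

F ≈ 198 kN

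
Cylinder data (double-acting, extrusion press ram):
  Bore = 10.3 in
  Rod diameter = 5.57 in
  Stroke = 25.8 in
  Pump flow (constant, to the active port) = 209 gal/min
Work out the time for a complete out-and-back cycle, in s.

t ≈ 4.56 s

Cap-side area A_cap = π/4 × (10.3 in)² = 83.32 in^2
Rod-side annular area A_ann = π/4 × (10.3² − 5.57²) = 58.96 in^2
t_ext = A_cap·L/Q = 2.672 s
t_ret = A_ann·L/Q = 1.890 s
t_cycle = t_ext + t_ret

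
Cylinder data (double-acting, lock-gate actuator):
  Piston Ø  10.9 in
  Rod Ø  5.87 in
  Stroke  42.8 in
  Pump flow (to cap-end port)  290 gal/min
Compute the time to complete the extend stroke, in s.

Cap-side area A_cap = π/4 × (10.9 in)² = 93.31 in^2
Swept volume V = A × L; t = V / Q = A·L / Q

t ≈ 3.58 s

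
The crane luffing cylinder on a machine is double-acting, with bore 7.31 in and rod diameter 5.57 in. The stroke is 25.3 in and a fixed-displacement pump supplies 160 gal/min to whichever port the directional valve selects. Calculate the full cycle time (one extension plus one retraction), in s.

t ≈ 2.45 s

Cap-side area A_cap = π/4 × (7.31 in)² = 41.97 in^2
Rod-side annular area A_ann = π/4 × (7.31² − 5.57²) = 17.60 in^2
t_ext = A_cap·L/Q = 1.724 s
t_ret = A_ann·L/Q = 0.7229 s
t_cycle = t_ext + t_ret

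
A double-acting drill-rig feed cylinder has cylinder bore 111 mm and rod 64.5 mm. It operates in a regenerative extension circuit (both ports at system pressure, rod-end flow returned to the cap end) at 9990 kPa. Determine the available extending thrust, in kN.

F ≈ 32.6 kN

With equal pressure on both faces, forces on the annular region cancel; the net push is pressure × rod cross-section.
Rod cross-section A_rod = π/4 × (64.5 mm)² = 3267 mm^2
F = P × A_rod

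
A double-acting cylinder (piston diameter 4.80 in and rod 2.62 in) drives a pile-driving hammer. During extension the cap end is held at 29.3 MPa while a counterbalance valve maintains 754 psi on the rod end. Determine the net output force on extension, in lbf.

F ≈ 67300 lbf

Cap-side area A_cap = π/4 × (4.80 in)² = 18.10 in^2
Rod-side annular area A_ann = π/4 × (4.80² − 2.62²) = 12.70 in^2
Net thrust = P_cap·A_cap − P_rod·A_ann = 76900 lbf − 9579 lbf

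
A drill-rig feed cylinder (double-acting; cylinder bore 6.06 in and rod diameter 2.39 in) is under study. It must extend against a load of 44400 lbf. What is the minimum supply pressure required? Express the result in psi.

P ≈ 1540 psi

Cap-side area A_cap = π/4 × (6.06 in)² = 28.84 in^2
P = F / A = 44400 lbf / A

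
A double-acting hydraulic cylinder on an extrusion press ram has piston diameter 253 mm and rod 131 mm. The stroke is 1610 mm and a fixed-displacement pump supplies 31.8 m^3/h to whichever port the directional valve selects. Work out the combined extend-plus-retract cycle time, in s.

t ≈ 15.9 s

Cap-side area A_cap = π/4 × (253 mm)² = 50270 mm^2
Rod-side annular area A_ann = π/4 × (253² − 131²) = 36790 mm^2
t_ext = A_cap·L/Q = 9.163 s
t_ret = A_ann·L/Q = 6.706 s
t_cycle = t_ext + t_ret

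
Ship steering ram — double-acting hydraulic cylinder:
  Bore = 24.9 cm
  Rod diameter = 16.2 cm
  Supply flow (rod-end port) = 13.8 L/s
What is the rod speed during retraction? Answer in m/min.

Rod-side annular area A_ann = π/4 × (24.9² − 16.2²) = 280.8 cm^2
Flow into the rod-end port fills the annular volume.
v = Q / A

v ≈ 29.5 m/min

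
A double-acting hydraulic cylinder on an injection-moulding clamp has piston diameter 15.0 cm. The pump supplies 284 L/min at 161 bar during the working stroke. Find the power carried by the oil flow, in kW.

Hydraulic power = P × Q

W ≈ 76.2 kW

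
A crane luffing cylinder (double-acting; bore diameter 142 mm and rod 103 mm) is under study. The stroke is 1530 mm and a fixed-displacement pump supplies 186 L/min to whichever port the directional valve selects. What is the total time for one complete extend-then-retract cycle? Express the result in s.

Cap-side area A_cap = π/4 × (142 mm)² = 15840 mm^2
Rod-side annular area A_ann = π/4 × (142² − 103²) = 7504 mm^2
t_ext = A_cap·L/Q = 7.816 s
t_ret = A_ann·L/Q = 3.704 s
t_cycle = t_ext + t_ret

t ≈ 11.5 s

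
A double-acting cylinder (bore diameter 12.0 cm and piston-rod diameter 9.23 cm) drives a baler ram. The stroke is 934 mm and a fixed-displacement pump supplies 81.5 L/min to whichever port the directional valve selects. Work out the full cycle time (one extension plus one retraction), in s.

t ≈ 11.0 s

Cap-side area A_cap = π/4 × (12.0 cm)² = 113.1 cm^2
Rod-side annular area A_ann = π/4 × (12.0² − 9.23²) = 46.19 cm^2
t_ext = A_cap·L/Q = 7.777 s
t_ret = A_ann·L/Q = 3.176 s
t_cycle = t_ext + t_ret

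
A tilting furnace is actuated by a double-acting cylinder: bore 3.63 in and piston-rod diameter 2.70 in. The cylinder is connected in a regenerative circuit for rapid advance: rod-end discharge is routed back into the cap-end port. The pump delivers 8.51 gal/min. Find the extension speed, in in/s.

v ≈ 5.72 in/s

In regeneration the rod-end outflow joins the pump flow into the cap end, so the net volume the pump must supply per unit advance equals the rod cross-section area.
Rod cross-section A_rod = π/4 × (2.70 in)² = 5.726 in^2
v = Q_pump / A_rod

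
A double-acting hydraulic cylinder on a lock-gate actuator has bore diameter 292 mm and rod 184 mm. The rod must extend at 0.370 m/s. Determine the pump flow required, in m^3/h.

Q ≈ 89.2 m^3/h

Cap-side area A_cap = π/4 × (292 mm)² = 66970 mm^2
Q = A × v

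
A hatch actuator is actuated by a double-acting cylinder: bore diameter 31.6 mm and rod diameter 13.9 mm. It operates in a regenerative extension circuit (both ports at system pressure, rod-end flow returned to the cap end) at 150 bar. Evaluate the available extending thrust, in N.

With equal pressure on both faces, forces on the annular region cancel; the net push is pressure × rod cross-section.
Rod cross-section A_rod = π/4 × (13.9 mm)² = 151.7 mm^2
F = P × A_rod

F ≈ 2280 N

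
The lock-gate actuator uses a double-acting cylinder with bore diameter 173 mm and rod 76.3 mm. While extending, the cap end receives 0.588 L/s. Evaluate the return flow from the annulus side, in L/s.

Cap-side area A_cap = π/4 × (173 mm)² = 23510 mm^2
Rod-side annular area A_ann = π/4 × (173² − 76.3²) = 18930 mm^2
Piston speed v = Q_in/A_cap; rod-end outflow Q_out = v × A_ann = Q_in × A_ann/A_cap.

Q_out ≈ 0.474 L/s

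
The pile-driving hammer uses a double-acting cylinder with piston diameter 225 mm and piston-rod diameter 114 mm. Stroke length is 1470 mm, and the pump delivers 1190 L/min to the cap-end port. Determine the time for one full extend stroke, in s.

t ≈ 2.95 s

Cap-side area A_cap = π/4 × (225 mm)² = 39760 mm^2
Swept volume V = A × L; t = V / Q = A·L / Q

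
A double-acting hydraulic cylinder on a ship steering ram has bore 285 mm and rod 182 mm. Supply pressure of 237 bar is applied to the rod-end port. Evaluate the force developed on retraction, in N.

Rod-side annular area A_ann = π/4 × (285² − 182²) = 37780 mm^2
On retraction the pressure acts on the annular area (bore minus rod).
F = P × A_ann

F ≈ 8.95e5 N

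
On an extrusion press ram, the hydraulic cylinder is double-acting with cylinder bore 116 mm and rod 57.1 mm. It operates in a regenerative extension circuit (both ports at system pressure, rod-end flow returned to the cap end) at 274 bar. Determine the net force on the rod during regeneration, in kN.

With equal pressure on both faces, forces on the annular region cancel; the net push is pressure × rod cross-section.
Rod cross-section A_rod = π/4 × (57.1 mm)² = 2561 mm^2
F = P × A_rod

F ≈ 70.2 kN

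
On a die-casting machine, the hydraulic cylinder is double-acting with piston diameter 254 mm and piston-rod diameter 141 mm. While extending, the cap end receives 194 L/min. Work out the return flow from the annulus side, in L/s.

Cap-side area A_cap = π/4 × (254 mm)² = 50670 mm^2
Rod-side annular area A_ann = π/4 × (254² − 141²) = 35060 mm^2
Piston speed v = Q_in/A_cap; rod-end outflow Q_out = v × A_ann = Q_in × A_ann/A_cap.

Q_out ≈ 2.24 L/s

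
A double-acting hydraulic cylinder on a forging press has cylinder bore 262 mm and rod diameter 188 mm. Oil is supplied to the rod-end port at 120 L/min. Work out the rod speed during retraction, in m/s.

Rod-side annular area A_ann = π/4 × (262² − 188²) = 26150 mm^2
Flow into the rod-end port fills the annular volume.
v = Q / A

v ≈ 0.0765 m/s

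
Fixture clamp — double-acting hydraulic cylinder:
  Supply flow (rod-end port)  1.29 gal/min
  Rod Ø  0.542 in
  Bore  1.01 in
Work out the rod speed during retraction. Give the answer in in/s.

Rod-side annular area A_ann = π/4 × (1.01² − 0.542²) = 0.5705 in^2
Flow into the rod-end port fills the annular volume.
v = Q / A

v ≈ 8.71 in/s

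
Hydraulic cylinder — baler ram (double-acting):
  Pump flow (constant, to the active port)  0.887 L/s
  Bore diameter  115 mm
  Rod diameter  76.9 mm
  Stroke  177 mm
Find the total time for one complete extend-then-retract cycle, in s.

Cap-side area A_cap = π/4 × (115 mm)² = 10390 mm^2
Rod-side annular area A_ann = π/4 × (115² − 76.9²) = 5742 mm^2
t_ext = A_cap·L/Q = 2.073 s
t_ret = A_ann·L/Q = 1.146 s
t_cycle = t_ext + t_ret

t ≈ 3.22 s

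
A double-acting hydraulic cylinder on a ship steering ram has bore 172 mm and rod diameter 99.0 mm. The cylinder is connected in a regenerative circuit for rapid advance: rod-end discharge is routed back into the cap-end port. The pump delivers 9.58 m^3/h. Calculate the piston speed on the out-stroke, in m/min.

v ≈ 20.7 m/min

In regeneration the rod-end outflow joins the pump flow into the cap end, so the net volume the pump must supply per unit advance equals the rod cross-section area.
Rod cross-section A_rod = π/4 × (99.0 mm)² = 7698 mm^2
v = Q_pump / A_rod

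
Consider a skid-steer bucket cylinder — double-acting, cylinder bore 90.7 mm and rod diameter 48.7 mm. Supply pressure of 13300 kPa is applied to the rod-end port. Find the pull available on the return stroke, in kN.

Rod-side annular area A_ann = π/4 × (90.7² − 48.7²) = 4598 mm^2
On retraction the pressure acts on the annular area (bore minus rod).
F = P × A_ann

F ≈ 61.2 kN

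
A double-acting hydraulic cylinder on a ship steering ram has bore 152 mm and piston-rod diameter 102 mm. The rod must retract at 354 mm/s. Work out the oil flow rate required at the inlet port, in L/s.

Rod-side annular area A_ann = π/4 × (152² − 102²) = 9975 mm^2
Q = A × v

Q ≈ 3.53 L/s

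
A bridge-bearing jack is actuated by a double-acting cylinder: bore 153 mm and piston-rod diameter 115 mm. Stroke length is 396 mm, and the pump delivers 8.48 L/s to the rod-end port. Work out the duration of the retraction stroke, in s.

t ≈ 0.374 s

Rod-side annular area A_ann = π/4 × (153² − 115²) = 7998 mm^2
Swept volume V = A × L; t = V / Q = A·L / Q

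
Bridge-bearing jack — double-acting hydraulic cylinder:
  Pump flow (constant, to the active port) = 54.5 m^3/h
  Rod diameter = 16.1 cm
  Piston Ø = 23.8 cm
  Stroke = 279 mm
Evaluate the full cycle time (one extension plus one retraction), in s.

Cap-side area A_cap = π/4 × (23.8 cm)² = 444.9 cm^2
Rod-side annular area A_ann = π/4 × (23.8² − 16.1²) = 241.3 cm^2
t_ext = A_cap·L/Q = 0.8199 s
t_ret = A_ann·L/Q = 0.4447 s
t_cycle = t_ext + t_ret

t ≈ 1.26 s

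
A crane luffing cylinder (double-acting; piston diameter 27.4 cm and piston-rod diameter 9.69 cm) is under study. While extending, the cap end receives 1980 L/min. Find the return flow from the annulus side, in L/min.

Cap-side area A_cap = π/4 × (27.4 cm)² = 589.6 cm^2
Rod-side annular area A_ann = π/4 × (27.4² − 9.69²) = 515.9 cm^2
Piston speed v = Q_in/A_cap; rod-end outflow Q_out = v × A_ann = Q_in × A_ann/A_cap.

Q_out ≈ 1730 L/min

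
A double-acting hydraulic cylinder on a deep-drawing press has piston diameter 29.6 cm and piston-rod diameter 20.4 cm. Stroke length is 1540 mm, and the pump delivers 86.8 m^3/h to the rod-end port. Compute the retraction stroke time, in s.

Rod-side annular area A_ann = π/4 × (29.6² − 20.4²) = 361.3 cm^2
Swept volume V = A × L; t = V / Q = A·L / Q

t ≈ 2.31 s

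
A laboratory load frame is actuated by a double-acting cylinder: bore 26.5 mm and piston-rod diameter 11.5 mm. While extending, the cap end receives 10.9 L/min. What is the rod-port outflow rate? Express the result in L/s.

Q_out ≈ 0.147 L/s

Cap-side area A_cap = π/4 × (26.5 mm)² = 551.5 mm^2
Rod-side annular area A_ann = π/4 × (26.5² − 11.5²) = 447.7 mm^2
Piston speed v = Q_in/A_cap; rod-end outflow Q_out = v × A_ann = Q_in × A_ann/A_cap.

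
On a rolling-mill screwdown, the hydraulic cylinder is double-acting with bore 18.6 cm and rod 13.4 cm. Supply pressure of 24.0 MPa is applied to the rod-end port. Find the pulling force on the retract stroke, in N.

F ≈ 3.14e5 N

Rod-side annular area A_ann = π/4 × (18.6² − 13.4²) = 130.7 cm^2
On retraction the pressure acts on the annular area (bore minus rod).
F = P × A_ann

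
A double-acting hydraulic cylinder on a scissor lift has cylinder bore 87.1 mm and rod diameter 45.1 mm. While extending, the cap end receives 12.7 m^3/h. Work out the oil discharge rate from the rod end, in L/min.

Q_out ≈ 155 L/min

Cap-side area A_cap = π/4 × (87.1 mm)² = 5958 mm^2
Rod-side annular area A_ann = π/4 × (87.1² − 45.1²) = 4361 mm^2
Piston speed v = Q_in/A_cap; rod-end outflow Q_out = v × A_ann = Q_in × A_ann/A_cap.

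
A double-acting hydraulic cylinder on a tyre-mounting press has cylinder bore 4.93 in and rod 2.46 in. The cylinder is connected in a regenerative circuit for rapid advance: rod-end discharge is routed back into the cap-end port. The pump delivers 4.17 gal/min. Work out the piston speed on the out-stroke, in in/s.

In regeneration the rod-end outflow joins the pump flow into the cap end, so the net volume the pump must supply per unit advance equals the rod cross-section area.
Rod cross-section A_rod = π/4 × (2.46 in)² = 4.753 in^2
v = Q_pump / A_rod

v ≈ 3.38 in/s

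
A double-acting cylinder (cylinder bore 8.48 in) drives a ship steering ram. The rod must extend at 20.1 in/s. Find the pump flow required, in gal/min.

Cap-side area A_cap = π/4 × (8.48 in)² = 56.48 in^2
Q = A × v

Q ≈ 295 gal/min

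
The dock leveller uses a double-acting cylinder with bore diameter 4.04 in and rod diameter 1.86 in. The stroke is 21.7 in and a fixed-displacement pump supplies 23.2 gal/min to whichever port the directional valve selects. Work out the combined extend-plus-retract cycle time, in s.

Cap-side area A_cap = π/4 × (4.04 in)² = 12.82 in^2
Rod-side annular area A_ann = π/4 × (4.04² − 1.86²) = 10.10 in^2
t_ext = A_cap·L/Q = 3.114 s
t_ret = A_ann·L/Q = 2.454 s
t_cycle = t_ext + t_ret

t ≈ 5.57 s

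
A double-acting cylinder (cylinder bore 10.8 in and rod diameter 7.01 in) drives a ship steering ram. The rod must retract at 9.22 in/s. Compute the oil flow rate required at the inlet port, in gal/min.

Rod-side annular area A_ann = π/4 × (10.8² − 7.01²) = 53.01 in^2
Q = A × v

Q ≈ 127 gal/min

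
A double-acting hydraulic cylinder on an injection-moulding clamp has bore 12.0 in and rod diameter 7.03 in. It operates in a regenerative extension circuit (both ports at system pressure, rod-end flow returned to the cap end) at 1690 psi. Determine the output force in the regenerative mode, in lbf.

With equal pressure on both faces, forces on the annular region cancel; the net push is pressure × rod cross-section.
Rod cross-section A_rod = π/4 × (7.03 in)² = 38.82 in^2
F = P × A_rod

F ≈ 65600 lbf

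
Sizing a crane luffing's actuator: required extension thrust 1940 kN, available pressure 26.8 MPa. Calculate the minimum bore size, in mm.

Extension force acts on the full piston face: F = P × (π/4)D².
D = √(4F / (πP)) = √(4 × 1940 kN / (π × 26.8 MPa))

D ≈ 304 mm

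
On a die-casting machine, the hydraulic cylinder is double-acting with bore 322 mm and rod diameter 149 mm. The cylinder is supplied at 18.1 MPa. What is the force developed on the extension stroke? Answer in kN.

F ≈ 1470 kN

Cap-side area A_cap = π/4 × (322 mm)² = 81430 mm^2
F = P × A_cap = 18.1 MPa × A_cap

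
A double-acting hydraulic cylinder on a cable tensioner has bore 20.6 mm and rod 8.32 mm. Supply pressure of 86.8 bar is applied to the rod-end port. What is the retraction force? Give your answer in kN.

Rod-side annular area A_ann = π/4 × (20.6² − 8.32²) = 278.9 mm^2
On retraction the pressure acts on the annular area (bore minus rod).
F = P × A_ann

F ≈ 2.42 kN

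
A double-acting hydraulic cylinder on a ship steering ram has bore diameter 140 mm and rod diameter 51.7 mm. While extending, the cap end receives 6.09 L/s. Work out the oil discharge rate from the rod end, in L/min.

Q_out ≈ 316 L/min

Cap-side area A_cap = π/4 × (140 mm)² = 15390 mm^2
Rod-side annular area A_ann = π/4 × (140² − 51.7²) = 13290 mm^2
Piston speed v = Q_in/A_cap; rod-end outflow Q_out = v × A_ann = Q_in × A_ann/A_cap.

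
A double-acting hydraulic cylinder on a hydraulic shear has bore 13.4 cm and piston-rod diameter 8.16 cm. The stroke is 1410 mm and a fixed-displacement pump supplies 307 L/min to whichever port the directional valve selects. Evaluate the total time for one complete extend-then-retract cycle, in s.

Cap-side area A_cap = π/4 × (13.4 cm)² = 141.0 cm^2
Rod-side annular area A_ann = π/4 × (13.4² − 8.16²) = 88.73 cm^2
t_ext = A_cap·L/Q = 3.886 s
t_ret = A_ann·L/Q = 2.445 s
t_cycle = t_ext + t_ret

t ≈ 6.33 s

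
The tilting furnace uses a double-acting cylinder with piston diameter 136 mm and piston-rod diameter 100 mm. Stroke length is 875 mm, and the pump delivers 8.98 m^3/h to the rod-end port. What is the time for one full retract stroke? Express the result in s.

Rod-side annular area A_ann = π/4 × (136² − 100²) = 6673 mm^2
Swept volume V = A × L; t = V / Q = A·L / Q

t ≈ 2.34 s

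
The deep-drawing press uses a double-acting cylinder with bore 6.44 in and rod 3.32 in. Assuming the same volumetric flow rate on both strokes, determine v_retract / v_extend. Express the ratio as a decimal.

Cap-side area A_cap = π/4 × (6.44 in)² = 32.57 in^2
Rod-side annular area A_ann = π/4 × (6.44² − 3.32²) = 23.92 in^2
For equal Q, v ∝ 1/A, so v_ret/v_ext = A_cap/A_ann.

v_ret/v_ext ≈ 1.36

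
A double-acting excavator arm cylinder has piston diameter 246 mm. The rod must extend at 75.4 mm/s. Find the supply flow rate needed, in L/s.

Q ≈ 3.58 L/s

Cap-side area A_cap = π/4 × (246 mm)² = 47530 mm^2
Q = A × v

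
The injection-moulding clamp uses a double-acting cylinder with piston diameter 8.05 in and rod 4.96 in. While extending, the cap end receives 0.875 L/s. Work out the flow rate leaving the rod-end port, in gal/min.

Cap-side area A_cap = π/4 × (8.05 in)² = 50.90 in^2
Rod-side annular area A_ann = π/4 × (8.05² − 4.96²) = 31.57 in^2
Piston speed v = Q_in/A_cap; rod-end outflow Q_out = v × A_ann = Q_in × A_ann/A_cap.

Q_out ≈ 8.60 gal/min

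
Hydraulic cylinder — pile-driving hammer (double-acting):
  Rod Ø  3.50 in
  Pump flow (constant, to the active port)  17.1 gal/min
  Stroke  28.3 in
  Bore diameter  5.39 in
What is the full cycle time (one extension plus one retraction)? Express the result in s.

t ≈ 15.5 s

Cap-side area A_cap = π/4 × (5.39 in)² = 22.82 in^2
Rod-side annular area A_ann = π/4 × (5.39² − 3.50²) = 13.20 in^2
t_ext = A_cap·L/Q = 9.808 s
t_ret = A_ann·L/Q = 5.673 s
t_cycle = t_ext + t_ret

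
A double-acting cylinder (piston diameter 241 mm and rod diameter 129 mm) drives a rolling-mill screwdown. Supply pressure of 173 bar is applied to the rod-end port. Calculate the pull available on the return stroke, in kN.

F ≈ 563 kN

Rod-side annular area A_ann = π/4 × (241² − 129²) = 32550 mm^2
On retraction the pressure acts on the annular area (bore minus rod).
F = P × A_ann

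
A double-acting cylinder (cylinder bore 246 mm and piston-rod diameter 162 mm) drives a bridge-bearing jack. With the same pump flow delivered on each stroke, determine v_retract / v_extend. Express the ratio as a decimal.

Cap-side area A_cap = π/4 × (246 mm)² = 47530 mm^2
Rod-side annular area A_ann = π/4 × (246² − 162²) = 26920 mm^2
For equal Q, v ∝ 1/A, so v_ret/v_ext = A_cap/A_ann.

v_ret/v_ext ≈ 1.77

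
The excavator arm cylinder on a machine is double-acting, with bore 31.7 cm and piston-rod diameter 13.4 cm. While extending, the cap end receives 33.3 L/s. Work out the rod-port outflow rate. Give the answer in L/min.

Cap-side area A_cap = π/4 × (31.7 cm)² = 789.2 cm^2
Rod-side annular area A_ann = π/4 × (31.7² − 13.4²) = 648.2 cm^2
Piston speed v = Q_in/A_cap; rod-end outflow Q_out = v × A_ann = Q_in × A_ann/A_cap.

Q_out ≈ 1640 L/min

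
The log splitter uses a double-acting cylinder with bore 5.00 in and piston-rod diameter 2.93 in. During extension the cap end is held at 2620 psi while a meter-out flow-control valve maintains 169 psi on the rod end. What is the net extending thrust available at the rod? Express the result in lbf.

F ≈ 49300 lbf

Cap-side area A_cap = π/4 × (5.00 in)² = 19.63 in^2
Rod-side annular area A_ann = π/4 × (5.00² − 2.93²) = 12.89 in^2
Net thrust = P_cap·A_cap − P_rod·A_ann = 51440 lbf − 2179 lbf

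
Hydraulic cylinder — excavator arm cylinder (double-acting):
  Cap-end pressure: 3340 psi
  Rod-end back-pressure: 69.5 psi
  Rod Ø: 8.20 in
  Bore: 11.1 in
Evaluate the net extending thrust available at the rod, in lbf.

Cap-side area A_cap = π/4 × (11.1 in)² = 96.77 in^2
Rod-side annular area A_ann = π/4 × (11.1² − 8.20²) = 43.96 in^2
Net thrust = P_cap·A_cap − P_rod·A_ann = 3.232e5 lbf − 3055 lbf

F ≈ 3.20e5 lbf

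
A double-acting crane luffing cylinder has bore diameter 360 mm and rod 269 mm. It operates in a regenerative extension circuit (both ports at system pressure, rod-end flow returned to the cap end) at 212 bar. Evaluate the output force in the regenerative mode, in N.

With equal pressure on both faces, forces on the annular region cancel; the net push is pressure × rod cross-section.
Rod cross-section A_rod = π/4 × (269 mm)² = 56830 mm^2
F = P × A_rod

F ≈ 1.20e6 N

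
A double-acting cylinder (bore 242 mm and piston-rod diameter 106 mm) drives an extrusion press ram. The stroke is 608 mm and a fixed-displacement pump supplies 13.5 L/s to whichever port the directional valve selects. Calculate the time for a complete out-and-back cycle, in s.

t ≈ 3.75 s

Cap-side area A_cap = π/4 × (242 mm)² = 46000 mm^2
Rod-side annular area A_ann = π/4 × (242² − 106²) = 37170 mm^2
t_ext = A_cap·L/Q = 2.072 s
t_ret = A_ann·L/Q = 1.674 s
t_cycle = t_ext + t_ret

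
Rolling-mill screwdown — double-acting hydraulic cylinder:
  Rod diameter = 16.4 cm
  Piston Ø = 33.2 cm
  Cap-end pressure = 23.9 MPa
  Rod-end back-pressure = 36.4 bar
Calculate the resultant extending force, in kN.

F ≈ 1830 kN

Cap-side area A_cap = π/4 × (33.2 cm)² = 865.7 cm^2
Rod-side annular area A_ann = π/4 × (33.2² − 16.4²) = 654.5 cm^2
Net thrust = P_cap·A_cap − P_rod·A_ann = 2069 kN − 238.2 kN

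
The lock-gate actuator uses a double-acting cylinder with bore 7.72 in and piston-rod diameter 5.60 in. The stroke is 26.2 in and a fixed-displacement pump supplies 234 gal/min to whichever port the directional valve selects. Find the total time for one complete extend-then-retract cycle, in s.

Cap-side area A_cap = π/4 × (7.72 in)² = 46.81 in^2
Rod-side annular area A_ann = π/4 × (7.72² − 5.60²) = 22.18 in^2
t_ext = A_cap·L/Q = 1.361 s
t_ret = A_ann·L/Q = 0.6450 s
t_cycle = t_ext + t_ret

t ≈ 2.01 s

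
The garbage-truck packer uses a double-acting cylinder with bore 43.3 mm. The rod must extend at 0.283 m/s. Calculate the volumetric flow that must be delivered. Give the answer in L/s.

Cap-side area A_cap = π/4 × (43.3 mm)² = 1473 mm^2
Q = A × v

Q ≈ 0.417 L/s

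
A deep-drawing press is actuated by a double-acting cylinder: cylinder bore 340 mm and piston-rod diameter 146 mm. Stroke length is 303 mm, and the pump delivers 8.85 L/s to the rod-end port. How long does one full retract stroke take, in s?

t ≈ 2.54 s

Rod-side annular area A_ann = π/4 × (340² − 146²) = 74050 mm^2
Swept volume V = A × L; t = V / Q = A·L / Q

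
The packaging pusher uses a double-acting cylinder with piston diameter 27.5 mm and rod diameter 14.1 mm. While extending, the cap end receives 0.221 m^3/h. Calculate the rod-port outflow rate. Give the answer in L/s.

Cap-side area A_cap = π/4 × (27.5 mm)² = 594.0 mm^2
Rod-side annular area A_ann = π/4 × (27.5² − 14.1²) = 437.8 mm^2
Piston speed v = Q_in/A_cap; rod-end outflow Q_out = v × A_ann = Q_in × A_ann/A_cap.

Q_out ≈ 0.0453 L/s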